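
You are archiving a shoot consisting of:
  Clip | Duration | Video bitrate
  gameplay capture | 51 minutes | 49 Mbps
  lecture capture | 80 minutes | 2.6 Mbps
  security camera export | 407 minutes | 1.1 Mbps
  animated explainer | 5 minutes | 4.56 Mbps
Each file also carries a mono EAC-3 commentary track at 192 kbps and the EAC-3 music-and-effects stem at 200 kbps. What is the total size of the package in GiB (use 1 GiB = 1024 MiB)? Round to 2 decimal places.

Audio total: 192 + 200 = 392 kbps = 0.392 Mbps.
gameplay capture: 49.392 Mbps × 3060 s = 151139.5 Mb
lecture capture: 2.992 Mbps × 4800 s = 14361.6 Mb
security camera export: 1.492 Mbps × 24420 s = 36434.6 Mb
animated explainer: 4.952 Mbps × 300 s = 1485.6 Mb
Total: 203421.4 Mb = 25427.7 MB.
= 23.68 GiB.

23.68 GiB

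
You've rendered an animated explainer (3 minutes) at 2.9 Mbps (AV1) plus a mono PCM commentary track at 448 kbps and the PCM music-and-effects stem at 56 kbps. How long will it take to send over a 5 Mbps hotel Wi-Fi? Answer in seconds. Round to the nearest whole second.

3 min = 180 s
Audio total: 448 + 56 = 504 kbps = 0.504 Mbps.
Total bitrate: 3.404 Mbps.
File: 3.404 Mbps × 180 s = 612.7 Mb.
At 5 Mbps: 612.7 / 5 = 122.5 s ≈ 123 seconds.

123 seconds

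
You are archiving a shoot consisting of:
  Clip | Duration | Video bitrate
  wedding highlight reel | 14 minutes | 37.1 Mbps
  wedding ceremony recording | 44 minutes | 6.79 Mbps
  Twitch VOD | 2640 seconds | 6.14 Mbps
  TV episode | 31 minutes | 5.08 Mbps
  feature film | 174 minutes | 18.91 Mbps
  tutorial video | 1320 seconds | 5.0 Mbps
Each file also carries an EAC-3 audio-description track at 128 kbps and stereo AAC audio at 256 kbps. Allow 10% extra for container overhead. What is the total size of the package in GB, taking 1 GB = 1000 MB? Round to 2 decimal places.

39.37 GB

Audio total: 128 + 256 = 384 kbps = 0.384 Mbps.
wedding highlight reel: 37.484 Mbps × 840 s × 1.10 = 34635.2 Mb
wedding ceremony recording: 7.174 Mbps × 2640 s × 1.10 = 20833.3 Mb
Twitch VOD: 6.524 Mbps × 2640 s × 1.10 = 18945.7 Mb
TV episode: 5.464 Mbps × 1860 s × 1.10 = 11179.3 Mb
feature film: 19.294 Mbps × 10440 s × 1.10 = 221572.3 Mb
tutorial video: 5.384 Mbps × 1320 s × 1.10 = 7817.6 Mb
Total: 314983.4 Mb = 39372.9 MB.
= 39.37 GB.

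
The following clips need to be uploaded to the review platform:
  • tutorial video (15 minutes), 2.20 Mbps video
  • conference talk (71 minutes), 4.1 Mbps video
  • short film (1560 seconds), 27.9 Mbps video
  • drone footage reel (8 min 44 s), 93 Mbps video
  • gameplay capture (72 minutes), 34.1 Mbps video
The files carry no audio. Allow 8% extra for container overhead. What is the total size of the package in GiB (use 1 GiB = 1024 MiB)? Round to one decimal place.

32.6 GiB

tutorial video: 2.200 Mbps × 900 s × 1.08 = 2138.4 Mb
conference talk: 4.100 Mbps × 4260 s × 1.08 = 18863.3 Mb
short film: 27.900 Mbps × 1560 s × 1.08 = 47005.9 Mb
drone footage reel: 93.000 Mbps × 524 s × 1.08 = 52630.6 Mb
gameplay capture: 34.100 Mbps × 4320 s × 1.08 = 159097.0 Mb
Total: 279735.1 Mb = 34966.9 MB.
= 32.57 GiB.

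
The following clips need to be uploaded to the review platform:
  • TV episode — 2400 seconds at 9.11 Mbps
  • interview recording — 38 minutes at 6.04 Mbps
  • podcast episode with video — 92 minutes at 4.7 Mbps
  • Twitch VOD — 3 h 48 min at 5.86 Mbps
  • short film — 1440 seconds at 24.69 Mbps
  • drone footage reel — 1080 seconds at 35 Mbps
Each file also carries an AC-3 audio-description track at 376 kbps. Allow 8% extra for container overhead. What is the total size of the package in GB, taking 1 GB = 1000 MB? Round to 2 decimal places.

Audio: 376 kbps = 0.376 Mbps.
TV episode: 9.486 Mbps × 2400 s × 1.08 = 24587.7 Mb
interview recording: 6.416 Mbps × 2280 s × 1.08 = 15798.8 Mb
podcast episode with video: 5.076 Mbps × 5520 s × 1.08 = 30261.1 Mb
Twitch VOD: 6.236 Mbps × 13680 s × 1.08 = 92133.2 Mb
short film: 25.066 Mbps × 1440 s × 1.08 = 38982.6 Mb
drone footage reel: 35.376 Mbps × 1080 s × 1.08 = 41262.6 Mb
Total: 243025.9 Mb = 30378.2 MB.
= 30.38 GB.

30.38 GB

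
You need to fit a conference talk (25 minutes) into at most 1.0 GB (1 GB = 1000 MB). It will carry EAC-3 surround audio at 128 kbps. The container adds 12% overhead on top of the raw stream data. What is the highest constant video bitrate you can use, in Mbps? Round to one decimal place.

Budget: 1.0 GB = 8000.0 Mb.
Stream payload after overhead: 8000.0 / 1.12 = 7142.9 Mb.
25 min = 1500 s
Total bitrate budget: 7142.9 Mb / 1500 s = 4.762 Mbps.
Audio: 128 kbps = 0.128 Mbps.
Video: 4.762 − 0.128 = 4.634 Mbps.

4.6 Mbps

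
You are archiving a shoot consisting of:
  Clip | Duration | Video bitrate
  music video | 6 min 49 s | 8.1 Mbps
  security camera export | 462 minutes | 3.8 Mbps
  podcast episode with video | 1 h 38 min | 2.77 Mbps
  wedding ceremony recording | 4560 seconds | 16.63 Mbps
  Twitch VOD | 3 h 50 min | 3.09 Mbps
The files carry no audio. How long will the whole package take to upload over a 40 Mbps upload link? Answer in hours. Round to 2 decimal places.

1.69 hours

music video: 8.100 Mbps × 409 s = 3312.9 Mb
security camera export: 3.800 Mbps × 27720 s = 105336.0 Mb
podcast episode with video: 2.770 Mbps × 5880 s = 16287.6 Mb
wedding ceremony recording: 16.630 Mbps × 4560 s = 75832.8 Mb
Twitch VOD: 3.090 Mbps × 13800 s = 42642.0 Mb
Total: 243411.3 Mb = 30426.4 MB.
At 40 Mbps: 243411.3 / 40 = 6085 s ≈ 1.69 hours.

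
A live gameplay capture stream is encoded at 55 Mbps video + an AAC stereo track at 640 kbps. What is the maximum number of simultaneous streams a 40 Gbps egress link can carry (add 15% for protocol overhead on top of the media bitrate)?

625

Audio: 640 kbps = 0.640 Mbps.
Per-viewer media rate: 55.640 Mbps.
On the wire with 15% overhead: 63.986 Mbps.
40 Gbps = 40,000 Mbps; 40,000 / 63.986 = 625.14 → 625 viewers.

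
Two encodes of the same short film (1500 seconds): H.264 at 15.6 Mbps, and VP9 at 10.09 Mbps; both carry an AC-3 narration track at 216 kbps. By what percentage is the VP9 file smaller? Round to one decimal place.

34.8%

Audio: 216 kbps = 0.216 Mbps.
H.264: 15.816 Mbps × 1500 s = 23724.0 Mb = 2.966 GB.
VP9: 10.306 Mbps × 1500 s = 15459.0 Mb = 1.932 GB.
Reduction: (1 − 1.932/2.966) × 100 = 34.84%.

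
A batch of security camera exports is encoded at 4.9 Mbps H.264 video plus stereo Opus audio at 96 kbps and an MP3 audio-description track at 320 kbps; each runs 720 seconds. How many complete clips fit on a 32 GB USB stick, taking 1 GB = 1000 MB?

66

Audio total: 96 + 320 = 416 kbps = 0.416 Mbps.
Total bitrate: 5.316 Mbps.
Per item: 5.316 Mbps × 720 s = 3,828 Mb = 478.4 MB.
Capacity: 32 GB = 256,000 Mb; 66.88 items → 66 complete.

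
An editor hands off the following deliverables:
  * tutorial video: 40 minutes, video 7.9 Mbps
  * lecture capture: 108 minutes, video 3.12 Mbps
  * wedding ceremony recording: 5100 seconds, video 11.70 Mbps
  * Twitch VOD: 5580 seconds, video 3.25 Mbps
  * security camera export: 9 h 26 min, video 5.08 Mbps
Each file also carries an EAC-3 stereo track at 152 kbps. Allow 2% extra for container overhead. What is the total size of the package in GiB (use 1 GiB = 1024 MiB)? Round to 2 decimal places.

Audio: 152 kbps = 0.152 Mbps.
tutorial video: 8.052 Mbps × 2400 s × 1.02 = 19711.3 Mb
lecture capture: 3.272 Mbps × 6480 s × 1.02 = 21626.6 Mb
wedding ceremony recording: 11.852 Mbps × 5100 s × 1.02 = 61654.1 Mb
Twitch VOD: 3.402 Mbps × 5580 s × 1.02 = 19362.8 Mb
security camera export: 5.232 Mbps × 33960 s × 1.02 = 181232.3 Mb
Total: 303587.1 Mb = 37948.4 MB.
= 35.34 GiB.

35.34 GiB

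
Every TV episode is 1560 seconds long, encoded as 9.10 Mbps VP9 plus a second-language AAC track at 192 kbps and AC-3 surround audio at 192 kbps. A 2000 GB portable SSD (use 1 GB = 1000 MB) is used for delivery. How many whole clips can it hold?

1081

Audio total: 192 + 192 = 384 kbps = 0.384 Mbps.
Total bitrate: 9.484 Mbps.
Per item: 9.484 Mbps × 1560 s = 14,795 Mb = 1,849 MB.
Capacity: 2000 GB = 16,000,000 Mb; 1081.44 items → 1081 complete.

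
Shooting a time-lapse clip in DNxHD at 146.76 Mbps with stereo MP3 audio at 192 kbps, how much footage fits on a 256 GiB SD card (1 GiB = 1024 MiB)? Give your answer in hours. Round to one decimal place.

Audio: 192 kbps = 0.192 Mbps.
Total bitrate: 146.76 + 0.192 = 146.952 Mbps.
Capacity: 256 GiB = 2,199,023 Mb.
Recording time: 2,199,023 / 146.952 = 14,964 s ≈ 4.16 hours.

4.2 hours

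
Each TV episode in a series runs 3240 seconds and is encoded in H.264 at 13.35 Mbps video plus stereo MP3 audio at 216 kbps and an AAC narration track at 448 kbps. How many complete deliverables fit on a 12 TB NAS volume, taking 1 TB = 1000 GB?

2114

Audio total: 216 + 448 = 664 kbps = 0.664 Mbps.
Total bitrate: 14.014 Mbps.
Per item: 14.014 Mbps × 3240 s = 45,405 Mb = 5,676 MB.
Capacity: 12 TB = 96,000,000 Mb; 2114.29 items → 2114 complete.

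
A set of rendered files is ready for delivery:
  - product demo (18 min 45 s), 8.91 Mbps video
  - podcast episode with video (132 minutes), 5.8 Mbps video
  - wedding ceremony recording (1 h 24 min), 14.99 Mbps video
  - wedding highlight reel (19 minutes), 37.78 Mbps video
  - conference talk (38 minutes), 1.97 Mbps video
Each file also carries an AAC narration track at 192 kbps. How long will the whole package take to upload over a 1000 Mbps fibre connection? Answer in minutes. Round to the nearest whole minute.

Audio: 192 kbps = 0.192 Mbps.
product demo: 9.102 Mbps × 1125 s = 10239.8 Mb
podcast episode with video: 5.992 Mbps × 7920 s = 47456.6 Mb
wedding ceremony recording: 15.182 Mbps × 5040 s = 76517.3 Mb
wedding highlight reel: 37.972 Mbps × 1140 s = 43288.1 Mb
conference talk: 2.162 Mbps × 2280 s = 4929.4 Mb
Total: 182431.1 Mb = 22803.9 MB.
At 1000 Mbps: 182431.1 / 1000 = 182 s ≈ 3.04 minutes.

3 minutes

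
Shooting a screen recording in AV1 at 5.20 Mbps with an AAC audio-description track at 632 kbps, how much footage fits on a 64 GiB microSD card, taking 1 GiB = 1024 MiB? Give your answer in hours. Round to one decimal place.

26.2 hours

Audio: 632 kbps = 0.632 Mbps.
Total bitrate: 5.20 + 0.632 = 5.832 Mbps.
Capacity: 64 GiB = 549,756 Mb.
Recording time: 549,756 / 5.832 = 94,265 s ≈ 26.2 hours.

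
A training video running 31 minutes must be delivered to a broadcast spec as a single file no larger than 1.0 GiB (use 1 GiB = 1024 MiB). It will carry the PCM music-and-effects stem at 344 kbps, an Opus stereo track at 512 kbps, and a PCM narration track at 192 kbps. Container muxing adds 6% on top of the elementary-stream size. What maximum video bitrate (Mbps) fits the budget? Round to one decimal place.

3.3 Mbps

Budget: 1.0 GiB = 8589.9 Mb.
Stream payload after overhead: 8589.9 / 1.06 = 8103.7 Mb.
31 min = 1860 s
Total bitrate budget: 8103.7 Mb / 1860 s = 4.357 Mbps.
Audio total: 344 + 512 + 192 = 1048 kbps = 1.048 Mbps.
Video: 4.357 − 1.048 = 3.309 Mbps.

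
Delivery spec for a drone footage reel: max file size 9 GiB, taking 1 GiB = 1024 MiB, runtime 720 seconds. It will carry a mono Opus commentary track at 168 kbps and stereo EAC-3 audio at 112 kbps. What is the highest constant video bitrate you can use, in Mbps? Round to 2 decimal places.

Budget: 9 GiB = 77309.4 Mb.
Total bitrate budget: 77309.4 Mb / 720 s = 107.374 Mbps.
Audio total: 168 + 112 = 280 kbps = 0.280 Mbps.
Video: 107.374 − 0.280 = 107.094 Mbps.

107.09 Mbps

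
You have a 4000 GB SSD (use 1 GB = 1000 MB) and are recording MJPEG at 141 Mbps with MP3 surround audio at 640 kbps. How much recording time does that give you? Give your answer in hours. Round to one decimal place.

62.8 hours

Audio: 640 kbps = 0.640 Mbps.
Total bitrate: 141 + 0.640 = 141.640 Mbps.
Capacity: 4000 GB = 32,000,000 Mb.
Recording time: 32,000,000 / 141.640 = 225,925 s ≈ 62.8 hours.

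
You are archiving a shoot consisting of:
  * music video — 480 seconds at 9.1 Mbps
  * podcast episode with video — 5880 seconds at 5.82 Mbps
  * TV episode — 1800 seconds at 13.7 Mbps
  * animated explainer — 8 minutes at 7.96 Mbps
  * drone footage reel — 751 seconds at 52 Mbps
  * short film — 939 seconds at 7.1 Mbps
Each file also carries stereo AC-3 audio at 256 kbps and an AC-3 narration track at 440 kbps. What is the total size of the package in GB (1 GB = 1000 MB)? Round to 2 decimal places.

Audio total: 256 + 440 = 696 kbps = 0.696 Mbps.
music video: 9.796 Mbps × 480 s = 4702.1 Mb
podcast episode with video: 6.516 Mbps × 5880 s = 38314.1 Mb
TV episode: 14.396 Mbps × 1800 s = 25912.8 Mb
animated explainer: 8.656 Mbps × 480 s = 4154.9 Mb
drone footage reel: 52.696 Mbps × 751 s = 39574.7 Mb
short film: 7.796 Mbps × 939 s = 7320.4 Mb
Total: 119979.0 Mb = 14997.4 MB.
= 15.00 GB.

15.00 GB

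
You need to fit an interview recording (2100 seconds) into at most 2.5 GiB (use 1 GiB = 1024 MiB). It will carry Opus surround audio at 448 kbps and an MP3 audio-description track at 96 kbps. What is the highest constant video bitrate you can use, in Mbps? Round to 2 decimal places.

Budget: 2.5 GiB = 21474.8 Mb.
Total bitrate budget: 21474.8 Mb / 2100 s = 10.226 Mbps.
Audio total: 448 + 96 = 544 kbps = 0.544 Mbps.
Video: 10.226 − 0.544 = 9.682 Mbps.

9.68 Mbps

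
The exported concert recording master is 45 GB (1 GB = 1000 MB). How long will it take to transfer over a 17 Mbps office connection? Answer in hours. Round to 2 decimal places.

5.88 hours

File: 45 GB = 360000.0 Mb.
At 17 Mbps: 360000.0 / 17 = 21176.5 s ≈ 5.88 hours.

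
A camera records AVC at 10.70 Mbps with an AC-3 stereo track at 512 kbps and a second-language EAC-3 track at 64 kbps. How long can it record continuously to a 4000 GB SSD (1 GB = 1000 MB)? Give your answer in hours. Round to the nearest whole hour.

788 hours

Audio total: 512 + 64 = 576 kbps = 0.576 Mbps.
Total bitrate: 10.70 + 0.576 = 11.276 Mbps.
Capacity: 4000 GB = 32,000,000 Mb.
Recording time: 32,000,000 / 11.276 = 2,837,886 s ≈ 788 hours.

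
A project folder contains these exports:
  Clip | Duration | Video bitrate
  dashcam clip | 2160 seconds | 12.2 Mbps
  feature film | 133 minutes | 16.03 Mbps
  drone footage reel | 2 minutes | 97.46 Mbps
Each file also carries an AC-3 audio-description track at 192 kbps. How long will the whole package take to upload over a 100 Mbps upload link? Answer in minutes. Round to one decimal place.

28.0 minutes

Audio: 192 kbps = 0.192 Mbps.
dashcam clip: 12.392 Mbps × 2160 s = 26766.7 Mb
feature film: 16.222 Mbps × 7980 s = 129451.6 Mb
drone footage reel: 97.652 Mbps × 120 s = 11718.2 Mb
Total: 167936.5 Mb = 20992.1 MB.
At 100 Mbps: 167936.5 / 100 = 1679 s ≈ 28 minutes.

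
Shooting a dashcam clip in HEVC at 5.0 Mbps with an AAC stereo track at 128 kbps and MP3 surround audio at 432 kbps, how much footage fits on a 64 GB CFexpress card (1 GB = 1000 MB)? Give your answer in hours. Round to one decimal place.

25.6 hours

Audio total: 128 + 432 = 560 kbps = 0.560 Mbps.
Total bitrate: 5.0 + 0.560 = 5.560 Mbps.
Capacity: 64 GB = 512,000 Mb.
Recording time: 512,000 / 5.560 = 92,086 s ≈ 25.6 hours.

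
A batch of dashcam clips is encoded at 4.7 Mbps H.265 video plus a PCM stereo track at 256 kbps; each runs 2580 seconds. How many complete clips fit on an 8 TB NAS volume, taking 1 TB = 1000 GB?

5005

Audio: 256 kbps = 0.256 Mbps.
Total bitrate: 4.956 Mbps.
Per item: 4.956 Mbps × 2580 s = 12,786 Mb = 1,598 MB.
Capacity: 8 TB = 64,000,000 Mb; 5005.29 items → 5005 complete.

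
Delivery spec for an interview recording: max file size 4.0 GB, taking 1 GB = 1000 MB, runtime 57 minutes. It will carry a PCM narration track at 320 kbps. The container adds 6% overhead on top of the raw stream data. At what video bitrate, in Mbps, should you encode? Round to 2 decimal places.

8.51 Mbps

Budget: 4.0 GB = 32000.0 Mb.
Stream payload after overhead: 32000.0 / 1.06 = 30188.7 Mb.
57 min = 3420 s
Total bitrate budget: 30188.7 Mb / 3420 s = 8.827 Mbps.
Audio: 320 kbps = 0.320 Mbps.
Video: 8.827 − 0.320 = 8.507 Mbps.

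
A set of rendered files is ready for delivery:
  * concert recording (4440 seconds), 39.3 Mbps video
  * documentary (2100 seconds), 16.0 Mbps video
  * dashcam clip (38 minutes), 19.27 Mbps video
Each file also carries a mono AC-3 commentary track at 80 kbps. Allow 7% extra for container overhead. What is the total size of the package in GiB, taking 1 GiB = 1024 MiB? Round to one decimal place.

31.5 GiB

Audio: 80 kbps = 0.080 Mbps.
concert recording: 39.380 Mbps × 4440 s × 1.07 = 187086.5 Mb
documentary: 16.080 Mbps × 2100 s × 1.07 = 36131.8 Mb
dashcam clip: 19.350 Mbps × 2280 s × 1.07 = 47206.3 Mb
Total: 270424.5 Mb = 33803.1 MB.
= 31.48 GiB.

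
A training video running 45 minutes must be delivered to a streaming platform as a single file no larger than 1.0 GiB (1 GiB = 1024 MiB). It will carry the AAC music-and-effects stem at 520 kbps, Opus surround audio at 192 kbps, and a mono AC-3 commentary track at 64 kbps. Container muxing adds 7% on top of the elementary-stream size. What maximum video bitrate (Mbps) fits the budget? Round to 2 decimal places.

2.20 Mbps

Budget: 1.0 GiB = 8589.9 Mb.
Stream payload after overhead: 8589.9 / 1.07 = 8028.0 Mb.
45 min = 2700 s
Total bitrate budget: 8028.0 Mb / 2700 s = 2.973 Mbps.
Audio total: 520 + 192 + 64 = 776 kbps = 0.776 Mbps.
Video: 2.973 − 0.776 = 2.197 Mbps.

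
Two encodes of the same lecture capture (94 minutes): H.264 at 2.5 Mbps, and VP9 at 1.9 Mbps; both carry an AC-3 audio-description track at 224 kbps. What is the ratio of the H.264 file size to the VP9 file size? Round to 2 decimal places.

94 min = 5640 s
Audio: 224 kbps = 0.224 Mbps.
H.264: 2.724 Mbps × 5640 s = 15363.4 Mb = 1.789 GiB.
VP9: 2.124 Mbps × 5640 s = 11979.4 Mb = 1.395 GiB.
Ratio: 1.789 / 1.395 = 1.282.

1.28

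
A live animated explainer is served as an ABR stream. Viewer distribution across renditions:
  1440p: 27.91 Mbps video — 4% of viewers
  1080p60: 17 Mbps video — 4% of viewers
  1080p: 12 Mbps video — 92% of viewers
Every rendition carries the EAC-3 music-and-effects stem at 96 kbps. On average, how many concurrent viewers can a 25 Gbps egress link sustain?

Audio: 96 kbps = 0.096 Mbps.
Average per-viewer bitrate: 0.04×28.006 + 0.04×17.096 + 0.92×12.096 = 12.932 Mbps.
25 Gbps = 25,000 Mbps; 25,000 / 12.932 = 1933.13 → 1933.

1933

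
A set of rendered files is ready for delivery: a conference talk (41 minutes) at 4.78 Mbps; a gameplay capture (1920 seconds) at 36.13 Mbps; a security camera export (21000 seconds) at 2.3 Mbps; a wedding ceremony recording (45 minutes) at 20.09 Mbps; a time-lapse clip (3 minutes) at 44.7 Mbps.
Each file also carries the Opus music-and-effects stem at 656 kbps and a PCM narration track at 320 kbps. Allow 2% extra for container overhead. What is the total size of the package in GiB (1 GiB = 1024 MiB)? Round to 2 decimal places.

Audio total: 656 + 320 = 976 kbps = 0.976 Mbps.
conference talk: 5.756 Mbps × 2460 s × 1.02 = 14443.0 Mb
gameplay capture: 37.106 Mbps × 1920 s × 1.02 = 72668.4 Mb
security camera export: 3.276 Mbps × 21000 s × 1.02 = 70171.9 Mb
wedding ceremony recording: 21.066 Mbps × 2700 s × 1.02 = 58015.8 Mb
time-lapse clip: 45.676 Mbps × 180 s × 1.02 = 8386.1 Mb
Total: 223685.1 Mb = 27960.6 MB.
= 26.04 GiB.

26.04 GiB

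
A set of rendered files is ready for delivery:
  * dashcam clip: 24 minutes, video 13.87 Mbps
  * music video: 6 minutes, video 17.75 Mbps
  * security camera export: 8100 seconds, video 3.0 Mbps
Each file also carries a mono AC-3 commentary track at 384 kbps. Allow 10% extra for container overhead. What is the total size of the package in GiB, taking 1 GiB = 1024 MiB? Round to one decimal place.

Audio: 384 kbps = 0.384 Mbps.
dashcam clip: 14.254 Mbps × 1440 s × 1.10 = 22578.3 Mb
music video: 18.134 Mbps × 360 s × 1.10 = 7181.1 Mb
security camera export: 3.384 Mbps × 8100 s × 1.10 = 30151.4 Mb
Total: 59910.8 Mb = 7488.9 MB.
= 6.975 GiB.

7.0 GiB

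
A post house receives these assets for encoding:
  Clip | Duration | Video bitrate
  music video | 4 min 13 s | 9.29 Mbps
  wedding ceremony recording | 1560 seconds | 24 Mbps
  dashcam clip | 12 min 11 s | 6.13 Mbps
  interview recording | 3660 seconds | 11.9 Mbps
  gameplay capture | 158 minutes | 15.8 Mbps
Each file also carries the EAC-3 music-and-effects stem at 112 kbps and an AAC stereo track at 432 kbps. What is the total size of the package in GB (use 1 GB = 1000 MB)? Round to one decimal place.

Audio total: 112 + 432 = 544 kbps = 0.544 Mbps.
music video: 9.834 Mbps × 253 s = 2488.0 Mb
wedding ceremony recording: 24.544 Mbps × 1560 s = 38288.6 Mb
dashcam clip: 6.674 Mbps × 731 s = 4878.7 Mb
interview recording: 12.444 Mbps × 3660 s = 45545.0 Mb
gameplay capture: 16.344 Mbps × 9480 s = 154941.1 Mb
Total: 246141.5 Mb = 30767.7 MB.
= 30.77 GB.

30.8 GB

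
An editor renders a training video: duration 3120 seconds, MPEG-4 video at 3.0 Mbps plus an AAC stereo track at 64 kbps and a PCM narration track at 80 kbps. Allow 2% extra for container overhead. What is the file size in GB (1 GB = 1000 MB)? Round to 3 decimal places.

1.251 GB

Audio total: 64 + 80 = 144 kbps = 0.144 Mbps.
Total bitrate: 3.0 + 0.144 = 3.144 Mbps.
Stream data: 3.144 Mbps × 3120 s = 9809.3 Mb.
With 2% container overhead: ×1.02.
10,005 Mb ÷ 8 = 1,251 MB → 1.251 GB.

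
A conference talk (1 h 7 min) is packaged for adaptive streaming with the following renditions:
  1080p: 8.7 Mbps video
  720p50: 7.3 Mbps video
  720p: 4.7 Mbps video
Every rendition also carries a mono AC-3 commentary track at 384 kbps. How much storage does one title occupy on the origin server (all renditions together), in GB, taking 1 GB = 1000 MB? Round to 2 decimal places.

10.98 GB

1 h 7 min = 67 min = 4020 s
Audio: 384 kbps = 0.384 Mbps.
Sum of rendition bitrates: (8.7+0.384) + (7.3+0.384) + (4.7+0.384) = 21.852 Mbps.
× 4020 s = 87,845 Mb = 10,981 MB = 10.98 GB.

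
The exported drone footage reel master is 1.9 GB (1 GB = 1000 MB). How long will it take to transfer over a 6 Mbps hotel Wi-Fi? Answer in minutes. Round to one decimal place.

42.2 minutes

File: 1.9 GB = 15200.0 Mb.
At 6 Mbps: 15200.0 / 6 = 2533.3 s ≈ 42.2 minutes.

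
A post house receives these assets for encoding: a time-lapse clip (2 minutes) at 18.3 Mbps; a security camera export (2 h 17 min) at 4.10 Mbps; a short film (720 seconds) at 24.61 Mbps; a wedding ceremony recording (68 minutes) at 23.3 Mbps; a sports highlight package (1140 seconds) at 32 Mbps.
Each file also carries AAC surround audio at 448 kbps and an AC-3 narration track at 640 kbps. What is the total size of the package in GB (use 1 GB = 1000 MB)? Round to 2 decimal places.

Audio total: 448 + 640 = 1088 kbps = 1.088 Mbps.
time-lapse clip: 19.388 Mbps × 120 s = 2326.6 Mb
security camera export: 5.188 Mbps × 8220 s = 42645.4 Mb
short film: 25.698 Mbps × 720 s = 18502.6 Mb
wedding ceremony recording: 24.388 Mbps × 4080 s = 99503.0 Mb
sports highlight package: 33.088 Mbps × 1140 s = 37720.3 Mb
Total: 200697.8 Mb = 25087.2 MB.
= 25.09 GB.

25.09 GB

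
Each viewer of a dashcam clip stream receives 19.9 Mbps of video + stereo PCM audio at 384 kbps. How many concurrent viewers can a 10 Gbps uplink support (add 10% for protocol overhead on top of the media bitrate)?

Audio: 384 kbps = 0.384 Mbps.
Per-viewer media rate: 20.284 Mbps.
On the wire with 10% overhead: 22.312 Mbps.
10 Gbps = 10,000 Mbps; 10,000 / 22.312 = 448.18 → 448 viewers.

448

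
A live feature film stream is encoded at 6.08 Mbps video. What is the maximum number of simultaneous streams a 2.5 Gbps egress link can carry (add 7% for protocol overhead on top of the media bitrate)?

384

On the wire with 7% overhead: 6.506 Mbps.
2.5 Gbps = 2,500 Mbps; 2,500 / 6.506 = 384.28 → 384 viewers.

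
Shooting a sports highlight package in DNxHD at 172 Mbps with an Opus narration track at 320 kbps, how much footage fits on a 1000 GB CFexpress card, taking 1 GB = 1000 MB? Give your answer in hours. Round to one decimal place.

Audio: 320 kbps = 0.320 Mbps.
Total bitrate: 172 + 0.320 = 172.320 Mbps.
Capacity: 1000 GB = 8,000,000 Mb.
Recording time: 8,000,000 / 172.320 = 46,425 s ≈ 12.9 hours.

12.9 hours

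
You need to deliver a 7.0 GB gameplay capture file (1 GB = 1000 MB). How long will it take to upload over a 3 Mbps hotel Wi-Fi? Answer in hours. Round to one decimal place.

5.2 hours

File: 7.0 GB = 56000.0 Mb.
At 3 Mbps: 56000.0 / 3 = 18666.7 s ≈ 5.19 hours.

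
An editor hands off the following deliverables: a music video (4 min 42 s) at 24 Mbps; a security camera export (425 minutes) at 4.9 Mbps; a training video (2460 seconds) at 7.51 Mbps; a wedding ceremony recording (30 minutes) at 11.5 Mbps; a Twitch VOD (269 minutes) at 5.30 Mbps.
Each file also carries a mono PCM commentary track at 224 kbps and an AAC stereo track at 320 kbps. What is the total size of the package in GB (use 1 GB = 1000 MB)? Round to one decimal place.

35.2 GB

Audio total: 224 + 320 = 544 kbps = 0.544 Mbps.
music video: 24.544 Mbps × 282 s = 6921.4 Mb
security camera export: 5.444 Mbps × 25500 s = 138822.0 Mb
training video: 8.054 Mbps × 2460 s = 19812.8 Mb
wedding ceremony recording: 12.044 Mbps × 1800 s = 21679.2 Mb
Twitch VOD: 5.844 Mbps × 16140 s = 94322.2 Mb
Total: 281557.6 Mb = 35194.7 MB.
= 35.19 GB.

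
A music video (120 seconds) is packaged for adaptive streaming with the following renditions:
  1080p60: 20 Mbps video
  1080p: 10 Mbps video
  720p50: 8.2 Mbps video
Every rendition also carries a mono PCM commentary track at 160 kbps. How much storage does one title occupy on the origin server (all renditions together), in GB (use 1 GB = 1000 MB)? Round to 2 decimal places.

Audio: 160 kbps = 0.160 Mbps.
Sum of rendition bitrates: (20+0.160) + (10+0.160) + (8.2+0.160) = 38.680 Mbps.
× 120 s = 4,642 Mb = 580.2 MB = 0.5802 GB.

0.58 GB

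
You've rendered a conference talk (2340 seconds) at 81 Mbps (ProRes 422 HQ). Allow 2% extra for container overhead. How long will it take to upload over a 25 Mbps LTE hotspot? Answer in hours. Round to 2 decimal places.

File: 81.000 Mbps × 2340 s = 189540.0 Mb.
With 2% container overhead: ×1.02. → 193330.8 Mb.
At 25 Mbps: 193330.8 / 25 = 7733.2 s ≈ 2.15 hours.

2.15 hours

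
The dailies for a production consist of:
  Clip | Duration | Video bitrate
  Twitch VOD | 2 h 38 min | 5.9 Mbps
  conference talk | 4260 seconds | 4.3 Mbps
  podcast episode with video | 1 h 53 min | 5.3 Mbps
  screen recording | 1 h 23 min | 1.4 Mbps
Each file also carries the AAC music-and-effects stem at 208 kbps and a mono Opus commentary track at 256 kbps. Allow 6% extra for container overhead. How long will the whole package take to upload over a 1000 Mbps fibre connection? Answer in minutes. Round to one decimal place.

2.3 minutes

Audio total: 208 + 256 = 464 kbps = 0.464 Mbps.
Twitch VOD: 6.364 Mbps × 9480 s × 1.06 = 63950.6 Mb
conference talk: 4.764 Mbps × 4260 s × 1.06 = 21512.3 Mb
podcast episode with video: 5.764 Mbps × 6780 s × 1.06 = 41424.7 Mb
screen recording: 1.864 Mbps × 4980 s × 1.06 = 9839.7 Mb
Total: 136727.3 Mb = 17090.9 MB.
At 1000 Mbps: 136727.3 / 1000 = 137 s ≈ 2.28 minutes.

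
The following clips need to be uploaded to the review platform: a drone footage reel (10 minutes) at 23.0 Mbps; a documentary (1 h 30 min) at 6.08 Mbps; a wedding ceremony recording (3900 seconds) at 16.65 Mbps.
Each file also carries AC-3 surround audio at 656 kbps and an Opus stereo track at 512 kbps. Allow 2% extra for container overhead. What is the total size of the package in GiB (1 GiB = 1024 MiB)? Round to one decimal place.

14.6 GiB

Audio total: 656 + 512 = 1168 kbps = 1.168 Mbps.
drone footage reel: 24.168 Mbps × 600 s × 1.02 = 14790.8 Mb
documentary: 7.248 Mbps × 5400 s × 1.02 = 39922.0 Mb
wedding ceremony recording: 17.818 Mbps × 3900 s × 1.02 = 70880.0 Mb
Total: 125592.8 Mb = 15699.1 MB.
= 14.62 GiB.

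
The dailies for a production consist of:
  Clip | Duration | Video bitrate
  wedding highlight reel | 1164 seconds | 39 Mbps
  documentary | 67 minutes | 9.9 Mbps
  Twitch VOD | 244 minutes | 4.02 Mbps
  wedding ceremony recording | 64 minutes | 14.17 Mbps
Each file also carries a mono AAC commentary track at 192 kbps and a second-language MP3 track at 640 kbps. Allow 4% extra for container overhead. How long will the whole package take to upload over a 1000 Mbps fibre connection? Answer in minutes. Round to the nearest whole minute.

4 minutes

Audio total: 192 + 640 = 832 kbps = 0.832 Mbps.
wedding highlight reel: 39.832 Mbps × 1164 s × 1.04 = 48219.0 Mb
documentary: 10.732 Mbps × 4020 s × 1.04 = 44868.3 Mb
Twitch VOD: 4.852 Mbps × 14640 s × 1.04 = 73874.6 Mb
wedding ceremony recording: 15.002 Mbps × 3840 s × 1.04 = 59912.0 Mb
Total: 226874.0 Mb = 28359.2 MB.
At 1000 Mbps: 226874.0 / 1000 = 227 s ≈ 3.78 minutes.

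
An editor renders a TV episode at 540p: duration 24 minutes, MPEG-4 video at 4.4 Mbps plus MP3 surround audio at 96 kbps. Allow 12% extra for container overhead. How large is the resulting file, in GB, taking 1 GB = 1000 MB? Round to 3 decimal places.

0.906 GB

24 min = 1440 s
Audio: 96 kbps = 0.096 Mbps.
Total bitrate: 4.4 + 0.096 = 4.496 Mbps.
Stream data: 4.496 Mbps × 1440 s = 6474.2 Mb.
With 12% container overhead: ×1.12.
7,251 Mb ÷ 8 = 906.4 MB → 0.9064 GB.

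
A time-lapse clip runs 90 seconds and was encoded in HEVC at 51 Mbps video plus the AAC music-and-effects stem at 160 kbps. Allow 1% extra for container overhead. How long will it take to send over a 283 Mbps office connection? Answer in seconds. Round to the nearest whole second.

16 seconds

Audio: 160 kbps = 0.160 Mbps.
Total bitrate: 51.160 Mbps.
File: 51.160 Mbps × 90 s = 4604.4 Mb.
With 1% container overhead: ×1.01. → 4650.4 Mb.
At 283 Mbps: 4650.4 / 283 = 16.4 s ≈ 16.4 seconds.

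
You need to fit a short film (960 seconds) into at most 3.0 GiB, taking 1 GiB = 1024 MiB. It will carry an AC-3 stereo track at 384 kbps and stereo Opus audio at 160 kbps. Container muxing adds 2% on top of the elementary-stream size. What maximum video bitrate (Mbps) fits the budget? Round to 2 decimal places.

25.77 Mbps

Budget: 3.0 GiB = 25769.8 Mb.
Stream payload after overhead: 25769.8 / 1.02 = 25264.5 Mb.
Total bitrate budget: 25264.5 Mb / 960 s = 26.317 Mbps.
Audio total: 384 + 160 = 544 kbps = 0.544 Mbps.
Video: 26.317 − 0.544 = 25.773 Mbps.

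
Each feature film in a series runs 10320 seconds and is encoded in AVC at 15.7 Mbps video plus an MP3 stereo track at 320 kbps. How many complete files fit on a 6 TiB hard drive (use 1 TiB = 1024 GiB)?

319

Audio: 320 kbps = 0.320 Mbps.
Total bitrate: 16.020 Mbps.
Per item: 16.020 Mbps × 10320 s = 165,326 Mb = 20,666 MB.
Capacity: 6 TiB = 52,776,558 Mb; 319.23 items → 319 complete.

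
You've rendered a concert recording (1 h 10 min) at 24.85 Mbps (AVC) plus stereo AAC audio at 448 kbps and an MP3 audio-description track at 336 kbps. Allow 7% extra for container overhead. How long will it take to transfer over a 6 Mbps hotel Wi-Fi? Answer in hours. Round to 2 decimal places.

1 h 10 min = 70 min = 4200 s
Audio total: 448 + 336 = 784 kbps = 0.784 Mbps.
Total bitrate: 25.634 Mbps.
File: 25.634 Mbps × 4200 s = 107662.8 Mb.
With 7% container overhead: ×1.07. → 115199.2 Mb.
At 6 Mbps: 115199.2 / 6 = 19199.9 s ≈ 5.33 hours.

5.33 hours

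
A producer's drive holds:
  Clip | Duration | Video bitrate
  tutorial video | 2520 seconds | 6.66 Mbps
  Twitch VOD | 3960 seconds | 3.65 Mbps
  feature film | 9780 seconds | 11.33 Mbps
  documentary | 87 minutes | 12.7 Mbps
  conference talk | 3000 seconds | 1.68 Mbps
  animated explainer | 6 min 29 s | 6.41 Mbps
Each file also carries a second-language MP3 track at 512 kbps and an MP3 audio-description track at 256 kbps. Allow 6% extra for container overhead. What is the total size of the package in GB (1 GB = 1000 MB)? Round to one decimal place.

31.1 GB

Audio total: 512 + 256 = 768 kbps = 0.768 Mbps.
tutorial video: 7.428 Mbps × 2520 s × 1.06 = 19841.7 Mb
Twitch VOD: 4.418 Mbps × 3960 s × 1.06 = 18545.0 Mb
feature film: 12.098 Mbps × 9780 s × 1.06 = 125417.5 Mb
documentary: 13.468 Mbps × 5220 s × 1.06 = 74521.1 Mb
conference talk: 2.448 Mbps × 3000 s × 1.06 = 7784.6 Mb
animated explainer: 7.178 Mbps × 389 s × 1.06 = 2959.8 Mb
Total: 249069.8 Mb = 31133.7 MB.
= 31.13 GB.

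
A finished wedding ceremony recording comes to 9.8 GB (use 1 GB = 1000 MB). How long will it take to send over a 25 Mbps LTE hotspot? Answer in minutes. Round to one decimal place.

52.3 minutes

File: 9.8 GB = 78400.0 Mb.
At 25 Mbps: 78400.0 / 25 = 3136.0 s ≈ 52.3 minutes.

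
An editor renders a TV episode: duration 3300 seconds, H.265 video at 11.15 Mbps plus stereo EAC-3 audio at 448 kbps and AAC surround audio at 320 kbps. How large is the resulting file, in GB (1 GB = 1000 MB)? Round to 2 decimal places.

Audio total: 448 + 320 = 768 kbps = 0.768 Mbps.
Total bitrate: 11.15 + 0.768 = 11.918 Mbps.
Stream data: 11.918 Mbps × 3300 s = 39329.4 Mb.
39,329 Mb ÷ 8 = 4,916 MB → 4.916 GB.

4.92 GB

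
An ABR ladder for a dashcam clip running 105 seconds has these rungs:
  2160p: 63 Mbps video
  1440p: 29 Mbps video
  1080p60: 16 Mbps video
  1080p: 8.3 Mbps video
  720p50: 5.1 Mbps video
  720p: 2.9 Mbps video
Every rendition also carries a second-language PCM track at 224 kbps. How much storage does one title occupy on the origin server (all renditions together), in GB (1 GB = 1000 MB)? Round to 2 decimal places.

Audio: 224 kbps = 0.224 Mbps.
Sum of rendition bitrates: (63+0.224) + (29+0.224) + (16+0.224) + (8.3+0.224) + (5.1+0.224) + (2.9+0.224) = 125.644 Mbps.
× 105 s = 13,193 Mb = 1,649 MB = 1.649 GB.

1.65 GB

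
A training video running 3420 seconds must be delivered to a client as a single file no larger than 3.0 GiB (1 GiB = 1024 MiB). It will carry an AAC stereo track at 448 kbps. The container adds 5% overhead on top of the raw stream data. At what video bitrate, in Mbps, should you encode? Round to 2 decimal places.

Budget: 3.0 GiB = 25769.8 Mb.
Stream payload after overhead: 25769.8 / 1.05 = 24542.7 Mb.
Total bitrate budget: 24542.7 Mb / 3420 s = 7.176 Mbps.
Audio: 448 kbps = 0.448 Mbps.
Video: 7.176 − 0.448 = 6.728 Mbps.

6.73 Mbps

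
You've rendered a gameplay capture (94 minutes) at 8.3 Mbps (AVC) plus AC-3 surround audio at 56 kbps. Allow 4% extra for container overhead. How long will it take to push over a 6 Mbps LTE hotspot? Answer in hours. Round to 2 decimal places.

94 min = 5640 s
Audio: 56 kbps = 0.056 Mbps.
Total bitrate: 8.356 Mbps.
File: 8.356 Mbps × 5640 s = 47127.8 Mb.
With 4% container overhead: ×1.04. → 49013.0 Mb.
At 6 Mbps: 49013.0 / 6 = 8168.8 s ≈ 2.27 hours.

2.27 hours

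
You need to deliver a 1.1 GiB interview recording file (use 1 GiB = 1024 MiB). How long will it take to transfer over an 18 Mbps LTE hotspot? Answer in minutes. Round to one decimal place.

8.7 minutes

File: 1.1 GiB = 9448.9 Mb.
At 18 Mbps: 9448.9 / 18 = 524.9 s ≈ 8.75 minutes.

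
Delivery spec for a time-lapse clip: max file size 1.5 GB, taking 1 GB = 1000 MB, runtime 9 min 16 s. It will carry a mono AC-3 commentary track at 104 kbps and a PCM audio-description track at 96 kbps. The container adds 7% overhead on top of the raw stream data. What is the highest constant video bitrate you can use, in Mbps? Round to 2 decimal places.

Budget: 1.5 GB = 12000.0 Mb.
Stream payload after overhead: 12000.0 / 1.07 = 11215.0 Mb.
9 min 16 s = 556 s
Total bitrate budget: 11215.0 Mb / 556 s = 20.171 Mbps.
Audio total: 104 + 96 = 200 kbps = 0.200 Mbps.
Video: 20.171 − 0.200 = 19.971 Mbps.

19.97 Mbps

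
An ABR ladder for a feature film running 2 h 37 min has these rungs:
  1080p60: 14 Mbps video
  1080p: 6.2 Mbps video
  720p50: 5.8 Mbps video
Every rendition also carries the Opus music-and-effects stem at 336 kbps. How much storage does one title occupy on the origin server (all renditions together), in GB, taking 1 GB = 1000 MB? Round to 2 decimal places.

31.80 GB

2 h 37 min = 157 min = 9420 s
Audio: 336 kbps = 0.336 Mbps.
Sum of rendition bitrates: (14+0.336) + (6.2+0.336) + (5.8+0.336) = 27.008 Mbps.
× 9420 s = 254,415 Mb = 31,802 MB = 31.80 GB.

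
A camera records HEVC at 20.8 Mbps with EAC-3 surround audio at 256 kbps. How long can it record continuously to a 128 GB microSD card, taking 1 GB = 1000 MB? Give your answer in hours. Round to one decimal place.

Audio: 256 kbps = 0.256 Mbps.
Total bitrate: 20.8 + 0.256 = 21.056 Mbps.
Capacity: 128 GB = 1,024,000 Mb.
Recording time: 1,024,000 / 21.056 = 48,632 s ≈ 13.5 hours.

13.5 hours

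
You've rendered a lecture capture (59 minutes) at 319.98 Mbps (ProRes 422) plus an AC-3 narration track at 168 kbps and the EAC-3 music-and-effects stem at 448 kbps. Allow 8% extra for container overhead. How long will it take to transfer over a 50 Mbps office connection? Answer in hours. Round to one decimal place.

59 min = 3540 s
Audio total: 168 + 448 = 616 kbps = 0.616 Mbps.
Total bitrate: 320.596 Mbps.
File: 320.596 Mbps × 3540 s = 1134909.8 Mb.
With 8% container overhead: ×1.08. → 1225702.6 Mb.
At 50 Mbps: 1225702.6 / 50 = 24514.1 s ≈ 6.81 hours.

6.8 hours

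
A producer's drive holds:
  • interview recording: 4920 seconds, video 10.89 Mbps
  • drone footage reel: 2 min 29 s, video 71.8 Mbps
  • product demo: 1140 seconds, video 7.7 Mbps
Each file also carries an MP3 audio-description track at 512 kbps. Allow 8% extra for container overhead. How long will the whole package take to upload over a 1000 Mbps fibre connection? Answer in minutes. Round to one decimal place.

1.4 minutes

Audio: 512 kbps = 0.512 Mbps.
interview recording: 11.402 Mbps × 4920 s × 1.08 = 60585.7 Mb
drone footage reel: 72.312 Mbps × 149 s × 1.08 = 11636.4 Mb
product demo: 8.212 Mbps × 1140 s × 1.08 = 10110.6 Mb
Total: 82332.7 Mb = 10291.6 MB.
At 1000 Mbps: 82332.7 / 1000 = 82 s ≈ 1.37 minutes.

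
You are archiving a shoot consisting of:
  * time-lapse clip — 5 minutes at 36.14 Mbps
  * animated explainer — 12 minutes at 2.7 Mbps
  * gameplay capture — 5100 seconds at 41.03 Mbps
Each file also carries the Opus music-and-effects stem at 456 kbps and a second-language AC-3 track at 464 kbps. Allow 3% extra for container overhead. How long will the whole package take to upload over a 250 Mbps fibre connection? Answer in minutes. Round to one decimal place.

Audio total: 456 + 464 = 920 kbps = 0.920 Mbps.
time-lapse clip: 37.060 Mbps × 300 s × 1.03 = 11451.5 Mb
animated explainer: 3.620 Mbps × 720 s × 1.03 = 2684.6 Mb
gameplay capture: 41.950 Mbps × 5100 s × 1.03 = 220363.4 Mb
Total: 234499.5 Mb = 29312.4 MB.
At 250 Mbps: 234499.5 / 250 = 938 s ≈ 15.6 minutes.

15.6 minutes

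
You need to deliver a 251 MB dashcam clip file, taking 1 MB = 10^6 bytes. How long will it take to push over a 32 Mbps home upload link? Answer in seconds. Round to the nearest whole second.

63 seconds

File: 251 MB = 2008.0 Mb.
At 32 Mbps: 2008.0 / 32 = 62.8 s ≈ 62.8 seconds.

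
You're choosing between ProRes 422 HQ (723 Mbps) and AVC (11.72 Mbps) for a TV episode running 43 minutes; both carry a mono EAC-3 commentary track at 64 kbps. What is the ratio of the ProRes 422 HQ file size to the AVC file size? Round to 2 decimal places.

43 min = 2580 s
Audio: 64 kbps = 0.064 Mbps.
ProRes 422 HQ: 723.064 Mbps × 2580 s = 1865505.1 Mb = 217.173 GiB.
AVC: 11.784 Mbps × 2580 s = 30402.7 Mb = 3.539 GiB.
Ratio: 217.173 / 3.539 = 61.360.

61.36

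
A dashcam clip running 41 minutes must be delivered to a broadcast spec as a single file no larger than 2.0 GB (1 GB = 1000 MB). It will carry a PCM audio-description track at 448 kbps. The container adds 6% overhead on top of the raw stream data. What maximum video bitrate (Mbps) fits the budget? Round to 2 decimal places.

5.69 Mbps

Budget: 2.0 GB = 16000.0 Mb.
Stream payload after overhead: 16000.0 / 1.06 = 15094.3 Mb.
41 min = 2460 s
Total bitrate budget: 15094.3 Mb / 2460 s = 6.136 Mbps.
Audio: 448 kbps = 0.448 Mbps.
Video: 6.136 − 0.448 = 5.688 Mbps.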